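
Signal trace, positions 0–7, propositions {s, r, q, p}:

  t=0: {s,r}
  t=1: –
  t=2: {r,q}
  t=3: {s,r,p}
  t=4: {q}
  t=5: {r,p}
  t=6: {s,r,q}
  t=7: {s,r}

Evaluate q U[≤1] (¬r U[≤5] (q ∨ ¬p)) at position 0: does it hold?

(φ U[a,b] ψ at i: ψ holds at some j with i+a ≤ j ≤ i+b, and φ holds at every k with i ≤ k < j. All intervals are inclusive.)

Need some j in [0,1] with (¬r U[≤5] (q ∨ ¬p)), and q at every k in [0,j-1].
  j=0: (¬r U[≤5] (q ∨ ¬p)) holds; no prefix to check → satisfied.

True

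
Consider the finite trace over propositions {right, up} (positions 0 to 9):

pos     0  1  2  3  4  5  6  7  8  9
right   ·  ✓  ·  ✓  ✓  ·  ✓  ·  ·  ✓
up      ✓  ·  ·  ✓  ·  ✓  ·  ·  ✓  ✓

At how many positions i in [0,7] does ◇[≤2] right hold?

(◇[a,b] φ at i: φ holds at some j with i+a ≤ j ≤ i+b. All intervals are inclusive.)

8

Evaluate at each i in [0,7]:
  i=0: ✓ (witness j=1)
  i=1: ✓ (witness j=1)
  i=2: ✓ (witness j=3)
  i=3: ✓ (witness j=3)
  i=4: ✓ (witness j=4)
  i=5: ✓ (witness j=6)
  i=6: ✓ (witness j=6)
  i=7: ✓ (witness j=9)
Positions where it holds: {0, 1, 2, 3, 4, 5, 6, 7} → 8.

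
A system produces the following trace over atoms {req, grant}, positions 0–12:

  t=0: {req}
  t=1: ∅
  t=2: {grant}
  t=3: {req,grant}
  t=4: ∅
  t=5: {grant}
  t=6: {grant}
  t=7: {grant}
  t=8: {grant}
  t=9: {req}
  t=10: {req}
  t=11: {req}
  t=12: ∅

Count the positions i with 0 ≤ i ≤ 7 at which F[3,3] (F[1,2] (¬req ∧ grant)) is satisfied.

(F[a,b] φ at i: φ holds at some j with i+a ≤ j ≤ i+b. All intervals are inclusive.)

5

Evaluate at each i in [0,7]:
  i=0: ✓ (witness j=3)
  i=1: ✓ (witness j=4)
  i=2: ✓ (witness j=5)
  i=3: ✓ (witness j=6)
  i=4: ✓ (witness j=7)
  i=5: ✗ (none in [8,8])
  i=6: ✗ (none in [9,9])
  i=7: ✗ (none in [10,10])
Positions where it holds: {0, 1, 2, 3, 4} → 5.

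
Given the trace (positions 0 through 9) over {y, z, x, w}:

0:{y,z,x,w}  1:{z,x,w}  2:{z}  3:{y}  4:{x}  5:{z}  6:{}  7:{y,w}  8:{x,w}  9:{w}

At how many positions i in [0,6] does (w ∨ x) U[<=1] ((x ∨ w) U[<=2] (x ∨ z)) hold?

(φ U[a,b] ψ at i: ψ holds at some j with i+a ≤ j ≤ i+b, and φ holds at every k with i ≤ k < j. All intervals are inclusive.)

5

Evaluate at each i in [0,6]:
  i=0: ✓ (rhs at j=0)
  i=1: ✓ (rhs at j=1)
  i=2: ✓ (rhs at j=2)
  i=3: ✗ (lhs fails at k=3 before rhs at j=4)
  i=4: ✓ (rhs at j=4)
  i=5: ✓ (rhs at j=5)
  i=6: ✗ (lhs fails at k=6 before rhs at j=7)
Positions where it holds: {0, 1, 2, 4, 5} → 5.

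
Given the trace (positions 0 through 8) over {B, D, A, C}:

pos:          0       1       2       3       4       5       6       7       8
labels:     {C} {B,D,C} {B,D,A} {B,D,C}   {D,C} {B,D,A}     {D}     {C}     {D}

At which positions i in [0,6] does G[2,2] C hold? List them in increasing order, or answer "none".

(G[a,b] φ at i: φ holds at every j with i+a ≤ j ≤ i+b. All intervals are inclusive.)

1, 2, 5

Evaluate at each i in [0,6]:
  i=0: ✗ (fails at j=2)
  i=1: ✓ (all of [3,3])
  i=2: ✓ (all of [4,4])
  i=3: ✗ (fails at j=5)
  i=4: ✗ (fails at j=6)
  i=5: ✓ (all of [7,7])
  i=6: ✗ (fails at j=8)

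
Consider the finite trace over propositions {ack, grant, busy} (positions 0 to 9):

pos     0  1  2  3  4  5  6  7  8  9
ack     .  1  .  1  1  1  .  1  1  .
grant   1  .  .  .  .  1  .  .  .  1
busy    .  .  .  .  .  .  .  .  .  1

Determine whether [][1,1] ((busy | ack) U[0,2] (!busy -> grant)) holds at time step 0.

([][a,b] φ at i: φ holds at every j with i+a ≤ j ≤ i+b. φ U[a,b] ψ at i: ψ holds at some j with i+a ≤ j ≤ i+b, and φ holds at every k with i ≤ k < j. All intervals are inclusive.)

Check ((busy | ack) U[0,2] (!busy -> grant)) at every j in [1,1]:
  j=1: fails
Fails at j=1 → formula fails.

Does not hold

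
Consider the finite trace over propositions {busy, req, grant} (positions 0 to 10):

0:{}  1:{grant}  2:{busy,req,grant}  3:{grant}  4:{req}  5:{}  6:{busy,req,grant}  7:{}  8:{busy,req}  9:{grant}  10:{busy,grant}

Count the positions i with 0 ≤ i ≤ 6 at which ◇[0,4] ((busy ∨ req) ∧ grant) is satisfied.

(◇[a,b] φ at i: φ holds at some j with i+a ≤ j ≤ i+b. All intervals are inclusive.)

7

Evaluate at each i in [0,6]:
  i=0: ✓ (witness j=2)
  i=1: ✓ (witness j=2)
  i=2: ✓ (witness j=2)
  i=3: ✓ (witness j=6)
  i=4: ✓ (witness j=6)
  i=5: ✓ (witness j=6)
  i=6: ✓ (witness j=6)
Positions where it holds: {0, 1, 2, 3, 4, 5, 6} → 7.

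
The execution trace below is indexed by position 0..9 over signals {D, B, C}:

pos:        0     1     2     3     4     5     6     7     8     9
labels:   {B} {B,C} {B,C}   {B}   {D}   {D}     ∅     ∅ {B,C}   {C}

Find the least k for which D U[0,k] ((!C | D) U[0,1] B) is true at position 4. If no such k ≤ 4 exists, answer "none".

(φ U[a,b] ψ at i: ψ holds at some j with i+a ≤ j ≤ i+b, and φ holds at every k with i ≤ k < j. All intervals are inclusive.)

none

Need earliest j ≥ 4 with ((!C | D) U[0,1] B), and D at every k in [4,j-1].
  j=4: rhs fails.
  j=5: rhs fails.
  j=6: rhs fails.
  j=7: rhs holds but lhs fails at k=6.
  j=8: rhs holds but lhs fails at k=6.
No witness within the range → none.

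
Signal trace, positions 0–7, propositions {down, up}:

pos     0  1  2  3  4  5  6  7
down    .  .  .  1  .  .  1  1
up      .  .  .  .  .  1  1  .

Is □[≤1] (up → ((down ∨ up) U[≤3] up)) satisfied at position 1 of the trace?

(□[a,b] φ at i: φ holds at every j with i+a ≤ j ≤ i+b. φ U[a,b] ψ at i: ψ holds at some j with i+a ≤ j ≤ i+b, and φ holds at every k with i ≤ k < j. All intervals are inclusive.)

Yes

Check (up → ((down ∨ up) U[≤3] up)) at every j in [1,2]:
  j=1: antecedent false → ✓
  j=2: antecedent false → ✓
All positions satisfy it → formula holds.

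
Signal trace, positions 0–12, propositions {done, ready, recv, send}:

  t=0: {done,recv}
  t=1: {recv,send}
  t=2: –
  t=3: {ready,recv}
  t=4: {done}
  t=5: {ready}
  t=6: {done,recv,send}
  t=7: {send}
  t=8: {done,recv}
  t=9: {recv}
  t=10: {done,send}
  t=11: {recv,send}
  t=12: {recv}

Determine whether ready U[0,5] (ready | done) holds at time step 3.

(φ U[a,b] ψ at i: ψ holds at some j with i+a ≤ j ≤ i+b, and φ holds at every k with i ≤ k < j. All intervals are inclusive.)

Need some j in [3,8] with (ready | done), and ready at every k in [3,j-1].
  j=3: (ready | done) holds; no prefix to check → satisfied.

Yes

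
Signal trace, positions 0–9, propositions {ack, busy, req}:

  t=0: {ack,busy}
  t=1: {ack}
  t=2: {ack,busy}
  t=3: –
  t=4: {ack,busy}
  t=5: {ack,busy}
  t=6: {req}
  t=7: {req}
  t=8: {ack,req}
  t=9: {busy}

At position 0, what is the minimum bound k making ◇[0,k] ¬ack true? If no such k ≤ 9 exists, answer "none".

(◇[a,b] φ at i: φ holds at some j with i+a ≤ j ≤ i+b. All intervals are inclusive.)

Scan j = 0,1,… for ¬ack:
  j=0: fails
  j=1: fails
  j=2: fails
  j=3: holds
First hit at j=3, so smallest k = 3-0 = 3.

3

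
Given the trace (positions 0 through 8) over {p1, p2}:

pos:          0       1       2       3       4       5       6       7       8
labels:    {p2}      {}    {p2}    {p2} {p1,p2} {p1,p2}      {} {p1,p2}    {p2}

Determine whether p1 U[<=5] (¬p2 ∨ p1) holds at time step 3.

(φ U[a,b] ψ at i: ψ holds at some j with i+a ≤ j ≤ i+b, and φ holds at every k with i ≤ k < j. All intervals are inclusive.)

False

Need some j in [3,8] with (¬p2 ∨ p1), and p1 at every k in [3,j-1].
  j=3: (¬p2 ∨ p1) false.
  j=4: (¬p2 ∨ p1) holds, but p1 fails at k=3 → not this j.
  j=5: (¬p2 ∨ p1) holds, but p1 fails at k=3 → not this j.
  j=6: (¬p2 ∨ p1) holds, but p1 fails at k=3 → not this j.
  j=7: (¬p2 ∨ p1) holds, but p1 fails at k=3 → not this j.
  j=8: (¬p2 ∨ p1) false.
No j in the window works → until fails.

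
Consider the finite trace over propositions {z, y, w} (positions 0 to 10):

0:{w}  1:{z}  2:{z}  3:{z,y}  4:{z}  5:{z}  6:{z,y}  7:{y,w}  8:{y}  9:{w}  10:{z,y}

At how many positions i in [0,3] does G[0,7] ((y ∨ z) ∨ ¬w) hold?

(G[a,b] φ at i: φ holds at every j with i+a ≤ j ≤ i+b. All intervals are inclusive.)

1

Evaluate at each i in [0,3]:
  i=0: ✗ (fails at j=0)
  i=1: ✓ (all of [1,8])
  i=2: ✗ (fails at j=9)
  i=3: ✗ (fails at j=9)
Positions where it holds: {1} → 1.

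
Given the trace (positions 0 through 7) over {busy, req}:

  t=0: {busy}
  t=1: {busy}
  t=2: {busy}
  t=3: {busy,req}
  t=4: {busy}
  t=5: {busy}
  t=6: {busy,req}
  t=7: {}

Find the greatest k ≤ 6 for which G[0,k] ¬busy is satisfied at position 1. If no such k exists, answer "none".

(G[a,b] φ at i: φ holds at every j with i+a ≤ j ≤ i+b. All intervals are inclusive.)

none

¬busy must hold from j=1 onward; find where it first fails.
  j=1: fails → no k works.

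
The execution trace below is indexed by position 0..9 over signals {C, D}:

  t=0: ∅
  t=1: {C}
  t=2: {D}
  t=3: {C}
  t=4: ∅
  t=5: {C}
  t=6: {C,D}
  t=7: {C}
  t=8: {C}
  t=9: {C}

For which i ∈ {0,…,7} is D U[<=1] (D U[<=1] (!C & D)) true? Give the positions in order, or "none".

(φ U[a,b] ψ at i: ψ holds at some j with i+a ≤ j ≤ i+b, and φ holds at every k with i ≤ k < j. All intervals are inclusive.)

2

Evaluate at each i in [0,7]:
  i=0: ✗ (no rhs in [0,1])
  i=1: ✗ (lhs fails at k=1 before rhs at j=2)
  i=2: ✓ (rhs at j=2)
  i=3: ✗ (no rhs in [3,4])
  i=4: ✗ (no rhs in [4,5])
  i=5: ✗ (no rhs in [5,6])
  i=6: ✗ (no rhs in [6,7])
  i=7: ✗ (no rhs in [7,8])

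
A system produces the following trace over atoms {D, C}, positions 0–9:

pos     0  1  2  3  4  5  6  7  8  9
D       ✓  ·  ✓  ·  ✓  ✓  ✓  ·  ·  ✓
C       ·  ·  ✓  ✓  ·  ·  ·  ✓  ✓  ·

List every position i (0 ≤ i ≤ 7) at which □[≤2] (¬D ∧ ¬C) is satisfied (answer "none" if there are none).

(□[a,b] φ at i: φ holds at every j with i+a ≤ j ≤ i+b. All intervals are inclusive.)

none

Evaluate at each i in [0,7]:
  i=0: ✗ (fails at j=0)
  i=1: ✗ (fails at j=2)
  i=2: ✗ (fails at j=2)
  i=3: ✗ (fails at j=3)
  i=4: ✗ (fails at j=4)
  i=5: ✗ (fails at j=5)
  i=6: ✗ (fails at j=6)
  i=7: ✗ (fails at j=7)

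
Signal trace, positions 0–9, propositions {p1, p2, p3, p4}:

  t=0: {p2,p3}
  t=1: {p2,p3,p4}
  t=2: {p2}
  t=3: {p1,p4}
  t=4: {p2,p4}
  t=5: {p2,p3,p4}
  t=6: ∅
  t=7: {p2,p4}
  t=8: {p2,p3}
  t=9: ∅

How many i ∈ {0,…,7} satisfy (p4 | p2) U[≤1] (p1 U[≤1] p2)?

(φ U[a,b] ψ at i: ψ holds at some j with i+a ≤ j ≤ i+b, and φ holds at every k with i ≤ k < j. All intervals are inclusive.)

Evaluate at each i in [0,7]:
  i=0: ✓ (rhs at j=0)
  i=1: ✓ (rhs at j=1)
  i=2: ✓ (rhs at j=2)
  i=3: ✓ (rhs at j=3)
  i=4: ✓ (rhs at j=4)
  i=5: ✓ (rhs at j=5)
  i=6: ✗ (lhs fails at k=6 before rhs at j=7)
  i=7: ✓ (rhs at j=7)
Positions where it holds: {0, 1, 2, 3, 4, 5, 7} → 7.

7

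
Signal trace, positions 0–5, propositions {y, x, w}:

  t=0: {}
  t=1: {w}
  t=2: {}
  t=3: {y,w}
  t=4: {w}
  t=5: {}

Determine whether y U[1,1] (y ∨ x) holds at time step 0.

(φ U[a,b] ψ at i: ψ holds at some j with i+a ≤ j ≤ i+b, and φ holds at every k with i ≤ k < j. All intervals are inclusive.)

Need some j in [1,1] with (y ∨ x), and y at every k in [0,j-1].
  j=1: (y ∨ x) false.
No j in the window works → until fails.

False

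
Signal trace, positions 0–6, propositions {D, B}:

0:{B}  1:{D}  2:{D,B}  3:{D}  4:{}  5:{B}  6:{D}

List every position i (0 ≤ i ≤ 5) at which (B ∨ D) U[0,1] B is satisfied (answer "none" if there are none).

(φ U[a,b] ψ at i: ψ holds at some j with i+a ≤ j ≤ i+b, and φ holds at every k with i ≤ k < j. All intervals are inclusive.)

Evaluate at each i in [0,5]:
  i=0: ✓ (rhs at j=0)
  i=1: ✓ (rhs at j=2; lhs holds on [1,1])
  i=2: ✓ (rhs at j=2)
  i=3: ✗ (no rhs in [3,4])
  i=4: ✗ (lhs fails at k=4 before rhs at j=5)
  i=5: ✓ (rhs at j=5)

0, 1, 2, 5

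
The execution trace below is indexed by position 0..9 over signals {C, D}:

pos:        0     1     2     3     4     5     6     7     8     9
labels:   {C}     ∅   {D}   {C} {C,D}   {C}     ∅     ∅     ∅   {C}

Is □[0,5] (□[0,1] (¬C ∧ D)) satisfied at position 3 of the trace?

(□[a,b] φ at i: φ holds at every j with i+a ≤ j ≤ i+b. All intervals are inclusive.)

No

Check □[0,1] (¬C ∧ D) at every j in [3,8]:
  j=3: fails at 3
  j=4: fails at 4
  j=5: fails at 5
  j=6: fails at 6
  j=7: fails at 7
  j=8: fails at 8
Fails at j=3 → formula fails.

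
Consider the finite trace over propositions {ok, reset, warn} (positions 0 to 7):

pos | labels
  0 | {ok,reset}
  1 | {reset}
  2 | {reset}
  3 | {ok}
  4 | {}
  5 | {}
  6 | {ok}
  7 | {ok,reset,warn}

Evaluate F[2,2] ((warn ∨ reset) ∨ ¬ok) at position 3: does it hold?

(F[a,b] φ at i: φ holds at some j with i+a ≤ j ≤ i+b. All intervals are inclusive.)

True

Check ((warn ∨ reset) ∨ ¬ok) at each j in [5,5]:
  j=5: true
Found at j=5 → formula holds.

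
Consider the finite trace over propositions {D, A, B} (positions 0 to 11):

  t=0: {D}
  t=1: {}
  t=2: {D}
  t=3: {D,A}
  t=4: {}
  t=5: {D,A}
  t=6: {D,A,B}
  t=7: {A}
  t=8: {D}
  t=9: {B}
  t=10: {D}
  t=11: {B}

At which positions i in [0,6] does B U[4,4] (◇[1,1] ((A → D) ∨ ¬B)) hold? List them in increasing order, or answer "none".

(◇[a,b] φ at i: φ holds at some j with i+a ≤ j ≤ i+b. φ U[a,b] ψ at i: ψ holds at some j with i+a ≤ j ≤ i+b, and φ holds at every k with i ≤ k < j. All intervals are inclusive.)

none

Evaluate at each i in [0,6]:
  i=0: ✗ (lhs fails at k=0 before rhs at j=4)
  i=1: ✗ (lhs fails at k=1 before rhs at j=5)
  i=2: ✗ (lhs fails at k=2 before rhs at j=6)
  i=3: ✗ (lhs fails at k=3 before rhs at j=7)
  i=4: ✗ (lhs fails at k=4 before rhs at j=8)
  i=5: ✗ (lhs fails at k=5 before rhs at j=9)
  i=6: ✗ (lhs fails at k=7 before rhs at j=10)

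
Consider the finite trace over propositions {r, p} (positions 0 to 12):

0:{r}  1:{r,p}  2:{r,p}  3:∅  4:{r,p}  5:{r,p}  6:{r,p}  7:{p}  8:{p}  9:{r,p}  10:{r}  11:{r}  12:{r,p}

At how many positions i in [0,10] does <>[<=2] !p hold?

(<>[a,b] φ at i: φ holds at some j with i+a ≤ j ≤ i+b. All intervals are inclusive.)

Evaluate at each i in [0,10]:
  i=0: ✓ (witness j=0)
  i=1: ✓ (witness j=3)
  i=2: ✓ (witness j=3)
  i=3: ✓ (witness j=3)
  i=4: ✗ (none in [4,6])
  i=5: ✗ (none in [5,7])
  i=6: ✗ (none in [6,8])
  i=7: ✗ (none in [7,9])
  i=8: ✓ (witness j=10)
  i=9: ✓ (witness j=10)
  i=10: ✓ (witness j=10)
Positions where it holds: {0, 1, 2, 3, 8, 9, 10} → 7.

7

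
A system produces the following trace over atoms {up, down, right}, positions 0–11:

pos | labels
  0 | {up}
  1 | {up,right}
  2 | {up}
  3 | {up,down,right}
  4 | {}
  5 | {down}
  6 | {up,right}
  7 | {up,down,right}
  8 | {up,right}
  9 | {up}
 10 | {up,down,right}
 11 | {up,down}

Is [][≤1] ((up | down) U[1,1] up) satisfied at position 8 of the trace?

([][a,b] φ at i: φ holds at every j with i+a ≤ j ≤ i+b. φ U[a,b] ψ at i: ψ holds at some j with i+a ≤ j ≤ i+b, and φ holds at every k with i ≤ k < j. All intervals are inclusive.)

Holds

Check ((up | down) U[1,1] up) at every j in [8,9]:
  j=8: holds
  j=9: holds
All positions satisfy it → formula holds.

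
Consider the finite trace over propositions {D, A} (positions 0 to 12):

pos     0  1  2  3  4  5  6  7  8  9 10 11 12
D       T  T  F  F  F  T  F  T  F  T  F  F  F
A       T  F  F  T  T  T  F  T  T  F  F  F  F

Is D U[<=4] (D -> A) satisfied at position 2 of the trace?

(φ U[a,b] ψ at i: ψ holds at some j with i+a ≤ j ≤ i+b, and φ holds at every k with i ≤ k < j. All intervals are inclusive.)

Holds

Need some j in [2,6] with (D -> A), and D at every k in [2,j-1].
  j=2: (D -> A) holds; no prefix to check → satisfied.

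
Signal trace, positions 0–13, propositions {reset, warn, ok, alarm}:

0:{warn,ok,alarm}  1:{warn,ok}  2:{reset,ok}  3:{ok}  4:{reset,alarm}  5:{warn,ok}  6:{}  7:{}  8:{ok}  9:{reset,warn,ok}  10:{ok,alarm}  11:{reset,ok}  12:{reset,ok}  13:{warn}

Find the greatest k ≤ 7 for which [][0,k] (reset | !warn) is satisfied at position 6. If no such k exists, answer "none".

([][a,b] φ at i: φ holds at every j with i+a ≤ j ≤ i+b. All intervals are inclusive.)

6

(reset | !warn) must hold from j=6 onward; find where it first fails.
  j=6: holds
  j=7: holds
  j=8: holds
  j=9: holds
  j=10: holds
  j=11: holds
  j=12: holds
  j=13: fails
Holds on [6,12], so largest k = 6.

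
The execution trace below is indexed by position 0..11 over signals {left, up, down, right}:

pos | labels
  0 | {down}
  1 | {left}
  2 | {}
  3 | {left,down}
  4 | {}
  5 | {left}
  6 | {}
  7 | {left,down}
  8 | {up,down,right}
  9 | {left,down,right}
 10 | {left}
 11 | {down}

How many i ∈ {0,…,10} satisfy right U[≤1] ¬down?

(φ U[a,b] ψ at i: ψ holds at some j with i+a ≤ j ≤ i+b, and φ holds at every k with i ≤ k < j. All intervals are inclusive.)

7

Evaluate at each i in [0,10]:
  i=0: ✗ (lhs fails at k=0 before rhs at j=1)
  i=1: ✓ (rhs at j=1)
  i=2: ✓ (rhs at j=2)
  i=3: ✗ (lhs fails at k=3 before rhs at j=4)
  i=4: ✓ (rhs at j=4)
  i=5: ✓ (rhs at j=5)
  i=6: ✓ (rhs at j=6)
  i=7: ✗ (no rhs in [7,8])
  i=8: ✗ (no rhs in [8,9])
  i=9: ✓ (rhs at j=10; lhs holds on [9,9])
  i=10: ✓ (rhs at j=10)
Positions where it holds: {1, 2, 4, 5, 6, 9, 10} → 7.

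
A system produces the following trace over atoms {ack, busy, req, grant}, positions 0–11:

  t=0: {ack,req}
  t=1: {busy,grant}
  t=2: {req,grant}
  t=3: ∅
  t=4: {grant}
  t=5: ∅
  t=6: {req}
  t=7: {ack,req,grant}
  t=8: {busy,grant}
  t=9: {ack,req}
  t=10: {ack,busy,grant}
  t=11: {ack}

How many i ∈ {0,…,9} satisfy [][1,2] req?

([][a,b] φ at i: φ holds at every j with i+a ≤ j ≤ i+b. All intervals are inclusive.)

Evaluate at each i in [0,9]:
  i=0: ✗ (fails at j=1)
  i=1: ✗ (fails at j=3)
  i=2: ✗ (fails at j=3)
  i=3: ✗ (fails at j=4)
  i=4: ✗ (fails at j=5)
  i=5: ✓ (all of [6,7])
  i=6: ✗ (fails at j=8)
  i=7: ✗ (fails at j=8)
  i=8: ✗ (fails at j=10)
  i=9: ✗ (fails at j=10)
Positions where it holds: {5} → 1.

1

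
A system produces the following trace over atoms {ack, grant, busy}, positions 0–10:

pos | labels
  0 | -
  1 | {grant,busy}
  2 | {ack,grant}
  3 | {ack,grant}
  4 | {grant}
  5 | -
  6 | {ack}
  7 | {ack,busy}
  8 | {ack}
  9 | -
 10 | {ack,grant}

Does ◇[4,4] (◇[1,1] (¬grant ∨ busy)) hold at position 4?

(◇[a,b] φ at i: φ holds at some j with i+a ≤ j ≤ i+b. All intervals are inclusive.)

Yes

Check ◇[1,1] (¬grant ∨ busy) at each j in [8,8]:
  j=8: holds (witness at 9)
Found at j=8 → formula holds.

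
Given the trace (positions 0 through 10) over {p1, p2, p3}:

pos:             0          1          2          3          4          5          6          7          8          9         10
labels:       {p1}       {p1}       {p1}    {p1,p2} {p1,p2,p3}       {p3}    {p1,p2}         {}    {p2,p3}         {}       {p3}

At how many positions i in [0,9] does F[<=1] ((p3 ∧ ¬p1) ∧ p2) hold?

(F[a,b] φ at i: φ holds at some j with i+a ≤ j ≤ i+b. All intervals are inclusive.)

Evaluate at each i in [0,9]:
  i=0: ✗ (none in [0,1])
  i=1: ✗ (none in [1,2])
  i=2: ✗ (none in [2,3])
  i=3: ✗ (none in [3,4])
  i=4: ✗ (none in [4,5])
  i=5: ✗ (none in [5,6])
  i=6: ✗ (none in [6,7])
  i=7: ✓ (witness j=8)
  i=8: ✓ (witness j=8)
  i=9: ✗ (none in [9,10])
Positions where it holds: {7, 8} → 2.

2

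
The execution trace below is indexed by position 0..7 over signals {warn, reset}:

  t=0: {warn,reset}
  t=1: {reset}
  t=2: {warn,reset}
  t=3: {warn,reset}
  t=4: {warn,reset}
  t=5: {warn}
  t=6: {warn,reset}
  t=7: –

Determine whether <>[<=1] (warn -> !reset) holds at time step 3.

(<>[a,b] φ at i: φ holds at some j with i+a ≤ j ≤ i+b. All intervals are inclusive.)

Check (warn -> !reset) at each j in [3,4]:
  j=3: false
  j=4: false
No position in the window satisfies it → formula fails.

Does not hold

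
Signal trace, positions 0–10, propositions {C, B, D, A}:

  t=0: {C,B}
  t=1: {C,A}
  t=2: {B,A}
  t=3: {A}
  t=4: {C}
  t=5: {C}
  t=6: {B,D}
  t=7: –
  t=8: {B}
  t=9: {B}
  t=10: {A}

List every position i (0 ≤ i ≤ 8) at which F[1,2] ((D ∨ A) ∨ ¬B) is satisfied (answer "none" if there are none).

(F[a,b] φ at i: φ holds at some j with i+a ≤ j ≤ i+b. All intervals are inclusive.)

0, 1, 2, 3, 4, 5, 6, 8

Evaluate at each i in [0,8]:
  i=0: ✓ (witness j=1)
  i=1: ✓ (witness j=2)
  i=2: ✓ (witness j=3)
  i=3: ✓ (witness j=4)
  i=4: ✓ (witness j=5)
  i=5: ✓ (witness j=6)
  i=6: ✓ (witness j=7)
  i=7: ✗ (none in [8,9])
  i=8: ✓ (witness j=10)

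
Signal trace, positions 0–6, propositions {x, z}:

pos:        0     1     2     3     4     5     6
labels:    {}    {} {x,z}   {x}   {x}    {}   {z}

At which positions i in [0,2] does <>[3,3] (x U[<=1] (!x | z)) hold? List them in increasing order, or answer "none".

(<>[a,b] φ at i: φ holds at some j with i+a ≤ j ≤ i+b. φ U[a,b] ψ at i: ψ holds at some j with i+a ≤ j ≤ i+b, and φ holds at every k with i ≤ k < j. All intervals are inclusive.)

Evaluate at each i in [0,2]:
  i=0: ✗ (none in [3,3])
  i=1: ✓ (witness j=4)
  i=2: ✓ (witness j=5)

1, 2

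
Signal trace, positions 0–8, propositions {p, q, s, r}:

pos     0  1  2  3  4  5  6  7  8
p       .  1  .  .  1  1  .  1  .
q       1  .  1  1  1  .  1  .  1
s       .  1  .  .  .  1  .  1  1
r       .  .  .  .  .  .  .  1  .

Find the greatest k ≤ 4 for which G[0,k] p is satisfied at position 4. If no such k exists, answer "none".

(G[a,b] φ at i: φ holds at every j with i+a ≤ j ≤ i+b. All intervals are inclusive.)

1

p must hold from j=4 onward; find where it first fails.
  j=4: holds
  j=5: holds
  j=6: fails
Holds on [4,5], so largest k = 1.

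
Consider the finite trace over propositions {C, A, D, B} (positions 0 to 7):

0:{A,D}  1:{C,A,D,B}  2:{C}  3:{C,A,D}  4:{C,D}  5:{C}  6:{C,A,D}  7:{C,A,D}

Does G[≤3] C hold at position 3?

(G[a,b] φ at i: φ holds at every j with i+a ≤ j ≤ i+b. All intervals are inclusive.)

Check C at every j in [3,6]:
  j=3: true
  j=4: true
  j=5: true
  j=6: true
All positions satisfy it → formula holds.

Yes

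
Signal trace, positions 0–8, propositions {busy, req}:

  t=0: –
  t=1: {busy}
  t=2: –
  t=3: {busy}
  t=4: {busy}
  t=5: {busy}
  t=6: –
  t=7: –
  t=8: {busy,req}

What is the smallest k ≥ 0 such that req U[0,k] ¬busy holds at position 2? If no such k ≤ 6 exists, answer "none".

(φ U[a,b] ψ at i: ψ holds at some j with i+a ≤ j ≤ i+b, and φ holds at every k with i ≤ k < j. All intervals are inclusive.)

0

Need earliest j ≥ 2 with ¬busy, and req at every k in [2,j-1].
  j=2: rhs holds (empty prefix). k = 0.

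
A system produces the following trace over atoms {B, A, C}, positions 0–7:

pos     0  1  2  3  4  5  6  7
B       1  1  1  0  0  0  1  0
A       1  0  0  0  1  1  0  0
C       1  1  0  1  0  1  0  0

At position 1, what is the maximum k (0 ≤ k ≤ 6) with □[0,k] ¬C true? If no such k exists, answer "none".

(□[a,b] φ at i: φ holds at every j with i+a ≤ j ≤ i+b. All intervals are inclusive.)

none

¬C must hold from j=1 onward; find where it first fails.
  j=1: fails → no k works.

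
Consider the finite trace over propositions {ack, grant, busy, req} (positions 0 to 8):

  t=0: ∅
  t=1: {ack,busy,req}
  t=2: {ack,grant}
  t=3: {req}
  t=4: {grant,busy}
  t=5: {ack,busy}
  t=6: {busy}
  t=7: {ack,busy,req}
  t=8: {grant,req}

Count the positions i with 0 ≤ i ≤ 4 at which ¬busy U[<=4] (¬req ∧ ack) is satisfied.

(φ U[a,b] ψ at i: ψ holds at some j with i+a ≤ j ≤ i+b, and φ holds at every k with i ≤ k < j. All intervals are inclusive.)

Evaluate at each i in [0,4]:
  i=0: ✗ (lhs fails at k=1 before rhs at j=2)
  i=1: ✗ (lhs fails at k=1 before rhs at j=2)
  i=2: ✓ (rhs at j=2)
  i=3: ✗ (lhs fails at k=4 before rhs at j=5)
  i=4: ✗ (lhs fails at k=4 before rhs at j=5)
Positions where it holds: {2} → 1.

1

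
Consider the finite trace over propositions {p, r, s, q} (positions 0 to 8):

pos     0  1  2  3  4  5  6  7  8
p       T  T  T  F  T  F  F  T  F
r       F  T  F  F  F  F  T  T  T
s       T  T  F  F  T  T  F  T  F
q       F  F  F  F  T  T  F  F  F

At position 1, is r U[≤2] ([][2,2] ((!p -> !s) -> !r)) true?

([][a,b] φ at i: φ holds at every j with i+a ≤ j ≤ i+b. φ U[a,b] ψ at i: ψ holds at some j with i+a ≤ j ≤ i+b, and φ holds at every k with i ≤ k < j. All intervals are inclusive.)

Yes

Need some j in [1,3] with [][2,2] ((!p -> !s) -> !r), and r at every k in [1,j-1].
  j=1: [][2,2] ((!p -> !s) -> !r) holds; no prefix to check → satisfied.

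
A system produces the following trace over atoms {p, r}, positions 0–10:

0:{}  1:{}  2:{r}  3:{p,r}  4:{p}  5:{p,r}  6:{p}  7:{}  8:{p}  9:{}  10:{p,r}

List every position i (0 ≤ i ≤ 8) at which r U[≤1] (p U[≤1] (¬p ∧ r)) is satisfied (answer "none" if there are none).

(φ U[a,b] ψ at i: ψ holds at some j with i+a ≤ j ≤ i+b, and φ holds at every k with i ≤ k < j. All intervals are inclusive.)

Evaluate at each i in [0,8]:
  i=0: ✗ (no rhs in [0,1])
  i=1: ✗ (lhs fails at k=1 before rhs at j=2)
  i=2: ✓ (rhs at j=2)
  i=3: ✗ (no rhs in [3,4])
  i=4: ✗ (no rhs in [4,5])
  i=5: ✗ (no rhs in [5,6])
  i=6: ✗ (no rhs in [6,7])
  i=7: ✗ (no rhs in [7,8])
  i=8: ✗ (no rhs in [8,9])

2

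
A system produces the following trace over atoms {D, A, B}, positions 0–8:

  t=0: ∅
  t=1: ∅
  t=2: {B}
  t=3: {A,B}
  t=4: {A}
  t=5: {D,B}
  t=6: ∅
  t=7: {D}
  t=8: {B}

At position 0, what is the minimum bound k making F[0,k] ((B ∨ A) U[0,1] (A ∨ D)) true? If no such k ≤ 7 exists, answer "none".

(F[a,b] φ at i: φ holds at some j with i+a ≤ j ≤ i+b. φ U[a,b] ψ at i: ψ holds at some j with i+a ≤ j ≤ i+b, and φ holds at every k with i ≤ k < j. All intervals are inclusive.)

Scan j = 0,1,… for ((B ∨ A) U[0,1] (A ∨ D)):
  j=0: fails
  j=1: fails
  j=2: holds
First hit at j=2, so smallest k = 2-0 = 2.

2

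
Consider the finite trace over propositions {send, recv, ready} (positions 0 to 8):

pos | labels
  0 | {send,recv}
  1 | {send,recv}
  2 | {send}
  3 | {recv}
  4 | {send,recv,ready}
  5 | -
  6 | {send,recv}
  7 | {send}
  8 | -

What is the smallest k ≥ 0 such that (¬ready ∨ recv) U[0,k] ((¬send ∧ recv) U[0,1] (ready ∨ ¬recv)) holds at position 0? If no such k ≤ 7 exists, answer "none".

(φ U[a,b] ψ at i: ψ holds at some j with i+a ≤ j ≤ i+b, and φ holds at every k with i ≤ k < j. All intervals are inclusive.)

2

Need earliest j ≥ 0 with ((¬send ∧ recv) U[0,1] (ready ∨ ¬recv)), and (¬ready ∨ recv) at every k in [0,j-1].
  j=0: rhs fails.
  j=1: rhs fails.
  j=2: rhs holds; lhs holds on [0,1]. k = 2.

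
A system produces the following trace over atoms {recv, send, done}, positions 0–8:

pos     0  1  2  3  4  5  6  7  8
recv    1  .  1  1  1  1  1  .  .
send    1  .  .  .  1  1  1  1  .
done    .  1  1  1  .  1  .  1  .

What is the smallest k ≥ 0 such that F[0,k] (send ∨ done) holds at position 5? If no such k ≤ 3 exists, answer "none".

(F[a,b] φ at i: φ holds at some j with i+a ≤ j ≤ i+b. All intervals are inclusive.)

0

Scan j = 5,6,… for (send ∨ done):
  j=5: holds
First hit at j=5, so smallest k = 5-5 = 0.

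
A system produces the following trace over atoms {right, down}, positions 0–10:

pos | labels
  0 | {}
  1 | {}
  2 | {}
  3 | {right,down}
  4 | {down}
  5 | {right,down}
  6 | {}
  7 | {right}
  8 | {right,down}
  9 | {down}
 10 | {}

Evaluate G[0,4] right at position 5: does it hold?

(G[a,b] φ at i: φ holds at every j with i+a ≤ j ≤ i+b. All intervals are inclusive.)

Does not hold

Check right at every j in [5,9]:
  j=5: true
  j=6: false
  j=7: true
  j=8: true
  j=9: false
Fails at j=6 → formula fails.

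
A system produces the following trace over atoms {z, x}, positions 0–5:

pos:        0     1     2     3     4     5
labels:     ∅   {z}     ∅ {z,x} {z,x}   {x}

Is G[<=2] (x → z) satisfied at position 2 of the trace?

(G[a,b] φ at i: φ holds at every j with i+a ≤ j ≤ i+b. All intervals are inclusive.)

Check (x → z) at every j in [2,4]:
  j=2: antecedent false → ✓
  j=3: antecedent true; consequent true → ✓
  j=4: antecedent true; consequent true → ✓
All positions satisfy it → formula holds.

Yes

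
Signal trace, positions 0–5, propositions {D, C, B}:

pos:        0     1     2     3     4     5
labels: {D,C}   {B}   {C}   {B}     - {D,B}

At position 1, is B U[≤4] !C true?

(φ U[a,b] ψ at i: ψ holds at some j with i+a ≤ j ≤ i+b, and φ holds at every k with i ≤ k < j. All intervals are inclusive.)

Yes

Need some j in [1,5] with !C, and B at every k in [1,j-1].
  j=1: !C holds; no prefix to check → satisfied.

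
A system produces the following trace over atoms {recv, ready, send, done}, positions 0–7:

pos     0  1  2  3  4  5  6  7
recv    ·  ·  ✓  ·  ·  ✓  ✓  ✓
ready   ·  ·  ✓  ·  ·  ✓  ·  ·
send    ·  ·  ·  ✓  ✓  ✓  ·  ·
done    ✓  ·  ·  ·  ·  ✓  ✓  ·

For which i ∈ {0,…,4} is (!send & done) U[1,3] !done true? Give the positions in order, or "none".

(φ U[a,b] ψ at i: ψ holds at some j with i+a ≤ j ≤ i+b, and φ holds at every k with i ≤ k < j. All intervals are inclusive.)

0

Evaluate at each i in [0,4]:
  i=0: ✓ (rhs at j=1; lhs holds on [0,0])
  i=1: ✗ (lhs fails at k=1 before rhs at j=2)
  i=2: ✗ (lhs fails at k=2 before rhs at j=3)
  i=3: ✗ (lhs fails at k=3 before rhs at j=4)
  i=4: ✗ (lhs fails at k=4 before rhs at j=7)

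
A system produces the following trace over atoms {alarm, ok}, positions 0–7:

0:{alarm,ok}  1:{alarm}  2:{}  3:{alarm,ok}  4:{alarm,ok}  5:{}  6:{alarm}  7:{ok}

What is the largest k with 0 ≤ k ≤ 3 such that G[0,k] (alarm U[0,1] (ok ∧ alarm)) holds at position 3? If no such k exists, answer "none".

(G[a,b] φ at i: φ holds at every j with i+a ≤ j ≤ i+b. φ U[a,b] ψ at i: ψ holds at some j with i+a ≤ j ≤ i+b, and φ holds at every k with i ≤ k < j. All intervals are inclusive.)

(alarm U[0,1] (ok ∧ alarm)) must hold from j=3 onward; find where it first fails.
  j=3: holds
  j=4: holds
  j=5: fails
Holds on [3,4], so largest k = 1.

1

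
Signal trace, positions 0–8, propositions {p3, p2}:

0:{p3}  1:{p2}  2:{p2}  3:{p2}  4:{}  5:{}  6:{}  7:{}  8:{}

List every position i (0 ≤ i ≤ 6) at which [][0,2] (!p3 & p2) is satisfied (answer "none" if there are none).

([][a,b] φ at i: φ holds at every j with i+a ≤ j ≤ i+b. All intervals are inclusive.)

1

Evaluate at each i in [0,6]:
  i=0: ✗ (fails at j=0)
  i=1: ✓ (all of [1,3])
  i=2: ✗ (fails at j=4)
  i=3: ✗ (fails at j=4)
  i=4: ✗ (fails at j=4)
  i=5: ✗ (fails at j=5)
  i=6: ✗ (fails at j=6)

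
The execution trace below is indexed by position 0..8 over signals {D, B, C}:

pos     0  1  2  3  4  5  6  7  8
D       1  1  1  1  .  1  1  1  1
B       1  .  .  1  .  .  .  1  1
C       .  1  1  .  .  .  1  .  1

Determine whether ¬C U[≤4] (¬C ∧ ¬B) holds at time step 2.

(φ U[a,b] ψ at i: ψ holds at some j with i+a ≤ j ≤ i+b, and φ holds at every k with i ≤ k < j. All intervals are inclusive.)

No

Need some j in [2,6] with (¬C ∧ ¬B), and ¬C at every k in [2,j-1].
  j=2: (¬C ∧ ¬B) false.
  j=3: (¬C ∧ ¬B) false.
  j=4: (¬C ∧ ¬B) holds, but ¬C fails at k=2 → not this j.
  j=5: (¬C ∧ ¬B) holds, but ¬C fails at k=2 → not this j.
  j=6: (¬C ∧ ¬B) false.
No j in the window works → until fails.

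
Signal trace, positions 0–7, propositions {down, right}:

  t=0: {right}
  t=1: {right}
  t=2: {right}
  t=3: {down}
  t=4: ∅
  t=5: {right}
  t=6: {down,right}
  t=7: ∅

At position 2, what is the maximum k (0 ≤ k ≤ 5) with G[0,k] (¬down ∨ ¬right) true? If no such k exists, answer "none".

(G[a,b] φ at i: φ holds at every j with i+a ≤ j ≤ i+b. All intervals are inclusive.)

(¬down ∨ ¬right) must hold from j=2 onward; find where it first fails.
  j=2: holds
  j=3: holds
  j=4: holds
  j=5: holds
  j=6: fails
Holds on [2,5], so largest k = 3.

3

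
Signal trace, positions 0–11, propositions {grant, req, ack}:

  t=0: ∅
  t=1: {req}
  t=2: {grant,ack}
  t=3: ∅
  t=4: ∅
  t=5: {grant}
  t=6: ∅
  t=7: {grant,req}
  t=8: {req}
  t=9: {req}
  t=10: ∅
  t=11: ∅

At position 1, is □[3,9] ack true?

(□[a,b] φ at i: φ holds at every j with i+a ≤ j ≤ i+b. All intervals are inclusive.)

No

Check ack at every j in [4,10]:
  j=4: false
  j=5: false
  j=6: false
  j=7: false
  j=8: false
  j=9: false
  j=10: false
Fails at j=4 → formula fails.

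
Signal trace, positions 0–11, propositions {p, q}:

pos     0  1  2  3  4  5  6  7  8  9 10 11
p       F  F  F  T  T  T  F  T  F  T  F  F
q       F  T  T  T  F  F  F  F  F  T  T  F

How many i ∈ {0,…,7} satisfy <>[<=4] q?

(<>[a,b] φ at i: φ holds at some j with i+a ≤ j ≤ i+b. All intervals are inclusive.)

Evaluate at each i in [0,7]:
  i=0: ✓ (witness j=1)
  i=1: ✓ (witness j=1)
  i=2: ✓ (witness j=2)
  i=3: ✓ (witness j=3)
  i=4: ✗ (none in [4,8])
  i=5: ✓ (witness j=9)
  i=6: ✓ (witness j=9)
  i=7: ✓ (witness j=9)
Positions where it holds: {0, 1, 2, 3, 5, 6, 7} → 7.

7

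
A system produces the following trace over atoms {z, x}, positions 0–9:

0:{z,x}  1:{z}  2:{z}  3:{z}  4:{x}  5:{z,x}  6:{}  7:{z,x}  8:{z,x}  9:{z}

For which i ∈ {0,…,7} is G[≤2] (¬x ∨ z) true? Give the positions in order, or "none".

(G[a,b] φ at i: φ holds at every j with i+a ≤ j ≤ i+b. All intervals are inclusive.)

0, 1, 5, 6, 7

Evaluate at each i in [0,7]:
  i=0: ✓ (all of [0,2])
  i=1: ✓ (all of [1,3])
  i=2: ✗ (fails at j=4)
  i=3: ✗ (fails at j=4)
  i=4: ✗ (fails at j=4)
  i=5: ✓ (all of [5,7])
  i=6: ✓ (all of [6,8])
  i=7: ✓ (all of [7,9])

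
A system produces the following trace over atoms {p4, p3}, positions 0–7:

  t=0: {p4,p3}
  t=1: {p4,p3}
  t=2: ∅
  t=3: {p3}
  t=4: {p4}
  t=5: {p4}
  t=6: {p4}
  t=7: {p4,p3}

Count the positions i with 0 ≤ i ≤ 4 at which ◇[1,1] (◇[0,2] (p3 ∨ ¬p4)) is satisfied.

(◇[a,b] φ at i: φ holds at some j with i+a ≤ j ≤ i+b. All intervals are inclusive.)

4

Evaluate at each i in [0,4]:
  i=0: ✓ (witness j=1)
  i=1: ✓ (witness j=2)
  i=2: ✓ (witness j=3)
  i=3: ✗ (none in [4,4])
  i=4: ✓ (witness j=5)
Positions where it holds: {0, 1, 2, 4} → 4.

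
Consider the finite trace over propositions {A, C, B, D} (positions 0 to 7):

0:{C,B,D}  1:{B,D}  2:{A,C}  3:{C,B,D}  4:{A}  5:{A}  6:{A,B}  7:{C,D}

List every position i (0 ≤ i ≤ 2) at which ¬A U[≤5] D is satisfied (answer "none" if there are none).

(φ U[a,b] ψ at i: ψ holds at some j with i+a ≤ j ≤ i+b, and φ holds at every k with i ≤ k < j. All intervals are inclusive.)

0, 1

Evaluate at each i in [0,2]:
  i=0: ✓ (rhs at j=0)
  i=1: ✓ (rhs at j=1)
  i=2: ✗ (lhs fails at k=2 before rhs at j=3)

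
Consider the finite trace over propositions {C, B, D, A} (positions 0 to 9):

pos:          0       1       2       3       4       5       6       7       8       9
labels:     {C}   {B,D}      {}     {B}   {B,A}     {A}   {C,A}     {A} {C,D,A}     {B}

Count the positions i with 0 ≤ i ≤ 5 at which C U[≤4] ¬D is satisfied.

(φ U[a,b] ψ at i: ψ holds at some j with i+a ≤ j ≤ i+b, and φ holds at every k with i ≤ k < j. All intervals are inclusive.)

5

Evaluate at each i in [0,5]:
  i=0: ✓ (rhs at j=0)
  i=1: ✗ (lhs fails at k=1 before rhs at j=2)
  i=2: ✓ (rhs at j=2)
  i=3: ✓ (rhs at j=3)
  i=4: ✓ (rhs at j=4)
  i=5: ✓ (rhs at j=5)
Positions where it holds: {0, 2, 3, 4, 5} → 5.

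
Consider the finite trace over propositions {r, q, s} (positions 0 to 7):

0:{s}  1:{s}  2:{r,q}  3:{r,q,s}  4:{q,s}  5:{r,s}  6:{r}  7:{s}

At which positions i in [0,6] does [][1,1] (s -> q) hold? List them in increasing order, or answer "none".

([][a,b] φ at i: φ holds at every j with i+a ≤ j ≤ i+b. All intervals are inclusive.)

1, 2, 3, 5

Evaluate at each i in [0,6]:
  i=0: ✗ (fails at j=1)
  i=1: ✓ (all of [2,2])
  i=2: ✓ (all of [3,3])
  i=3: ✓ (all of [4,4])
  i=4: ✗ (fails at j=5)
  i=5: ✓ (all of [6,6])
  i=6: ✗ (fails at j=7)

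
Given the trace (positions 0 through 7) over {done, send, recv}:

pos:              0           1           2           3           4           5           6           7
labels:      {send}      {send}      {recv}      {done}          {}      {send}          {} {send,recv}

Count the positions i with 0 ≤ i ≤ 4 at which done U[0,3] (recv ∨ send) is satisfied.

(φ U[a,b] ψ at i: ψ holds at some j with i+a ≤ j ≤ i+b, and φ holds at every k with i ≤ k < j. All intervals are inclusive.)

Evaluate at each i in [0,4]:
  i=0: ✓ (rhs at j=0)
  i=1: ✓ (rhs at j=1)
  i=2: ✓ (rhs at j=2)
  i=3: ✗ (lhs fails at k=4 before rhs at j=5)
  i=4: ✗ (lhs fails at k=4 before rhs at j=5)
Positions where it holds: {0, 1, 2} → 3.

3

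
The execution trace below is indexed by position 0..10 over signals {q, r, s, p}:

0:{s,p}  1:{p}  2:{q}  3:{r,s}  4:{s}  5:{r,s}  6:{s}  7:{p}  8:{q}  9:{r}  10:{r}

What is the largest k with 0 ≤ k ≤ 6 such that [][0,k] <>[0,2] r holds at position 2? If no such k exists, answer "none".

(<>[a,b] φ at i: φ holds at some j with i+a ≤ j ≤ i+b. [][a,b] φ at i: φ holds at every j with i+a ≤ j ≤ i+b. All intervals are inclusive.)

<>[0,2] r must hold from j=2 onward; find where it first fails.
  j=2: holds
  j=3: holds
  j=4: holds
  j=5: holds
  j=6: fails
Holds on [2,5], so largest k = 3.

3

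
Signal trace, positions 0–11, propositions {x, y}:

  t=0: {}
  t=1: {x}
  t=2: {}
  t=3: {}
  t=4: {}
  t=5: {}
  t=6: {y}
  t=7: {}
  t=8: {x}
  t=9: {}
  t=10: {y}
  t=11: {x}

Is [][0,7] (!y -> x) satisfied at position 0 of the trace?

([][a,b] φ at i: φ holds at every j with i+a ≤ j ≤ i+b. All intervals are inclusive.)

Check (!y -> x) at every j in [0,7]:
  j=0: antecedent true; consequent false → ✗
  j=1: antecedent true; consequent true → ✓
  j=2: antecedent true; consequent false → ✗
  j=3: antecedent true; consequent false → ✗
  j=4: antecedent true; consequent false → ✗
  j=5: antecedent true; consequent false → ✗
  j=6: antecedent false → ✓
  j=7: antecedent true; consequent false → ✗
Fails at j=0 → formula fails.

Does not hold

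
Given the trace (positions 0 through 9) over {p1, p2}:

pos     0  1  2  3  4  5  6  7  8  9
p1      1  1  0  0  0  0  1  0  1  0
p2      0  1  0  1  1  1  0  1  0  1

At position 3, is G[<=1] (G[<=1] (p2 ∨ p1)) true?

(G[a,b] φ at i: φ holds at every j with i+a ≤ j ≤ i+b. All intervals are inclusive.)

Holds

Check G[<=1] (p2 ∨ p1) at every j in [3,4]:
  j=3: holds on [3,4]
  j=4: holds on [4,5]
All positions satisfy it → formula holds.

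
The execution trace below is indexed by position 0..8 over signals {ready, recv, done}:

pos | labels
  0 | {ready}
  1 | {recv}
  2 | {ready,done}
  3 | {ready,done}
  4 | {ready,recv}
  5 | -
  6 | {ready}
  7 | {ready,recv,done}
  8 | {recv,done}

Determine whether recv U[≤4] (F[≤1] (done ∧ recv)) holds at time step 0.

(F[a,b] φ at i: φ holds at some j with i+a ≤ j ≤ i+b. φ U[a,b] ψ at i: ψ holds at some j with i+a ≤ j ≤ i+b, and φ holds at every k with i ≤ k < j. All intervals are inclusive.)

Need some j in [0,4] with F[≤1] (done ∧ recv), and recv at every k in [0,j-1].
  j=0: F[≤1] (done ∧ recv) — fails (none in [0,1]).
  j=1: F[≤1] (done ∧ recv) — fails (none in [1,2]).
  j=2: F[≤1] (done ∧ recv) — fails (none in [2,3]).
  j=3: F[≤1] (done ∧ recv) — fails (none in [3,4]).
  j=4: F[≤1] (done ∧ recv) — fails (none in [4,5]).
No j in the window works → until fails.

No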